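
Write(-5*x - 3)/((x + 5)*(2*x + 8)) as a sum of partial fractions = -11/(x + 5) + 17/(2*(x + 4))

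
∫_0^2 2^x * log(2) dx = 3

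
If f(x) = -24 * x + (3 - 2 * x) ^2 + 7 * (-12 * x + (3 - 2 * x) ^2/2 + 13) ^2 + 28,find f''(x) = 336*x^2 - 3024*x + 5524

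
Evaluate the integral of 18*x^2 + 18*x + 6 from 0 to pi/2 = -3 + (3 + 3*pi/2)*(1 + pi/2 + pi^2/2)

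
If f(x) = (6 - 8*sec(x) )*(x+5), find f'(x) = -8*x*tan(x)*sec(x) - 40*tan(x)*sec(x) - 8*sec(x) + 6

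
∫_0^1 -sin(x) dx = -1 + cos(1)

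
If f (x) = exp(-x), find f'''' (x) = exp(-x)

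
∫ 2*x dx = x^2 + C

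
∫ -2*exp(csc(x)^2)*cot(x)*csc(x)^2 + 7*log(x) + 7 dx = 7*x*log(x) + exp(csc(x)^2) + C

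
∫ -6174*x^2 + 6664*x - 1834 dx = -2058*x^3 + 3332*x^2 - 1834*x + C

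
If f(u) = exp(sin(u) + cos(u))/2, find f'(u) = sqrt(2)*exp(sin(u))*exp(cos(u))*cos(u + pi/4)/2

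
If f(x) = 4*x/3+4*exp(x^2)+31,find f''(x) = 16*x^2*exp(x^2) + 8*exp(x^2)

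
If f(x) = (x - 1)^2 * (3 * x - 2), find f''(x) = 18*x - 16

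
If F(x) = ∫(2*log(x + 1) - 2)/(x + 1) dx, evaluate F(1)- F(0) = -1 + (-1 + log(2))^2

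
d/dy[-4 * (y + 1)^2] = -8*y - 8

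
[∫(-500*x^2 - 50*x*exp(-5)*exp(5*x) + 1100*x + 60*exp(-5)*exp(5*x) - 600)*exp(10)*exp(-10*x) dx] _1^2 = 50*exp(-10) + 10*exp(-5)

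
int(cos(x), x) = sin(x) + C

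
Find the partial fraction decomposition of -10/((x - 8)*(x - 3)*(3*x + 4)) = -45/(182*(3*x + 4)) + 2/(13*(x - 3)) - 1/(14*(x - 8))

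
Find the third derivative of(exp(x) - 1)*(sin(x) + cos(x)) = -4*exp(x)*sin(x) - sin(x) + cos(x)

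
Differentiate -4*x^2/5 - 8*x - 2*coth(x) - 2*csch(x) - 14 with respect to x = -8*x/5 - 8 + 2*cosh(x)/sinh(x)^2 + 2/sinh(x)^2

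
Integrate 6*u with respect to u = 3*u^2 + C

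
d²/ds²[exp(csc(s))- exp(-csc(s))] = (-exp(2/sin(s)) - exp(2/sin(s))/sin(s) + 2*exp(2/sin(s))/sin(s)^2 + exp(2/sin(s))/sin(s)^3 - 1 + 1/sin(s) + 2/sin(s)^2 - 1/sin(s)^3)*exp(-csc(s))/sin(s)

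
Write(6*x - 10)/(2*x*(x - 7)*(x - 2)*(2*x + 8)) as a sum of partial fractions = 17/(528*(x + 4)) - 1/(120*(x - 2)) + 8/(385*(x - 7)) - 5/(112*x)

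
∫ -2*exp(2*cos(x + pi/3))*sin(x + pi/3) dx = exp(2*cos(x + pi/3)) + C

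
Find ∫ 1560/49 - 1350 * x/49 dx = -675*x^2/49 + 1560*x/49 + C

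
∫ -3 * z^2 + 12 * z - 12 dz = -z^3 + 6*z^2 - 12*z + C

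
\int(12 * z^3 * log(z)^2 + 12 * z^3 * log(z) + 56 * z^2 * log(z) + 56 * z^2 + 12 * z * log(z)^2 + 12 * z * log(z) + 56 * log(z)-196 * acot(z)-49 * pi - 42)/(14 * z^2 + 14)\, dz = 3*z^2*log(z)^2/7 + 4*z*log(z) + 7*(4*acot(z) + pi)^2/16 + 7*acot(z) + C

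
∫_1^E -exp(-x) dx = -exp(-1) + exp(-E)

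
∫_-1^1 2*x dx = 0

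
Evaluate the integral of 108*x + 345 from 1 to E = -999 - 15*E + 6*(3*E + 10)^2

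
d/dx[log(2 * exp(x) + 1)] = 2*exp(x)/(2*exp(x) + 1)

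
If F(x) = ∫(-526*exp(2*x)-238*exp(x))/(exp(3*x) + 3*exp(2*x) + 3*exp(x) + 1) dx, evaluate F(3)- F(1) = -4*(5 + 6*exp(3)/(1 + exp(3)))^2 - 2*E/(1 + E) + 2*exp(3)/(1 + exp(3)) + 4*(6*E/(1 + E) + 5)^2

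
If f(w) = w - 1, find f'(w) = 1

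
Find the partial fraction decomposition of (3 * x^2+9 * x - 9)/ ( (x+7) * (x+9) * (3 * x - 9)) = 17/(8*(x + 9)) - 5/(4*(x + 7)) + 1/(8*(x - 3))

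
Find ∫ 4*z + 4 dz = 2*z^2 + 4*z + C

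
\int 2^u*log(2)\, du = 2^u + C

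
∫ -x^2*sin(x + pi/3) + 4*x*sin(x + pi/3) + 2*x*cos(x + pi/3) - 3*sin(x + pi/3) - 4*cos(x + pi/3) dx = ((x - 2)^2 - 1)*cos(x + pi/3) + C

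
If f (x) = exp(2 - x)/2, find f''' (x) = -exp(2 - x)/2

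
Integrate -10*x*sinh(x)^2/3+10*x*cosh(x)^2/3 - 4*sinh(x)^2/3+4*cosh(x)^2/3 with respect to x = 5*x^2/3 + 4*x/3 + C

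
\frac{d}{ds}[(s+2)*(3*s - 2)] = 6*s + 4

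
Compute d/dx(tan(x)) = cos(x)^(-2)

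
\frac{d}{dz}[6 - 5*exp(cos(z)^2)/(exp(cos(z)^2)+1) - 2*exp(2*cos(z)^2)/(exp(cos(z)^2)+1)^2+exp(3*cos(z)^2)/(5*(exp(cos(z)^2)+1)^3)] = 2*E*(25*exp(2*sin(z)^2) + 70*E*exp(sin(z)^2) + 42*exp(2))*exp(sin(z)^2)*sin(z)*cos(z)/(5*(exp(sin(z)^2) + E)^4)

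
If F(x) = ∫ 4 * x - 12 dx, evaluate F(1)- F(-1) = -24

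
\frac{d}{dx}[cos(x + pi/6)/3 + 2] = -sin(x + pi/6)/3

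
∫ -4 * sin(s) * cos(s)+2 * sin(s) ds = 2*(cos(s) - 1)*cos(s) + C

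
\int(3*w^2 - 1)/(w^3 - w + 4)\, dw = log(w^3 - w + 4) + C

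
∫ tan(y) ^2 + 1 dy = tan(y) + C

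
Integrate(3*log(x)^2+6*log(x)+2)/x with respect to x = (log(x) + 1)^3 - log(x) + C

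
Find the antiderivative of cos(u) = sin(u) + C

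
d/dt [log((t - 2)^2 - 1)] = (2*t - 4)/(t^2 - 4*t + 3)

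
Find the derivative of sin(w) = cos(w)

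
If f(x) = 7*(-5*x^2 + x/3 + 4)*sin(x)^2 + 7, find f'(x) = -35*x^2*sin(2*x) - 70*x*sin(x)^2 + 7*x*sin(2*x)/3 + 7*sin(x)^2/3 + 28*sin(2*x)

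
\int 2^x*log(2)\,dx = 2^x + C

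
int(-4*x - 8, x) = -2*x^2 - 8*x + C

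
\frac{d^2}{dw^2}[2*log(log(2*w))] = (-2*log(w) - 2 - 2*log(2))/(w^2*log(w)^2 + 2*w^2*log(2)*log(w) + w^2*log(2)^2)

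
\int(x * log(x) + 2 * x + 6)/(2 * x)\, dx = (x + 6)*(log(x) + 1)/2 + C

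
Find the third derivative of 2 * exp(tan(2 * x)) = 16*(tan(2*x)^6 + 6*tan(2*x)^5 + 9*tan(2*x)^4 + 12*tan(2*x)^3 + 11*tan(2*x)^2 + 6*tan(2*x) + 3)*exp(tan(2*x))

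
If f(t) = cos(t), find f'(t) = -sin(t)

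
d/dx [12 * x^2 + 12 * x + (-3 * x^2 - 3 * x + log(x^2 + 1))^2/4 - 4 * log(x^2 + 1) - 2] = (18*x^5 + 27*x^4 - 6*x^3*log(x^2 + 1) + 69*x^3 - 3*x^2*log(x^2 + 1) + 45*x^2 - 4*x*log(x^2 + 1) + 41*x - 3*log(x^2 + 1) + 24)/(2*x^2 + 2)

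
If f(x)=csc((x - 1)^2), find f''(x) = 2*(-2*x^2 + 4*x^2/sin(x^2 - 2*x + 1)^2 + 4*x - 8*x/sin(x^2 - 2*x + 1)^2 - 2 - cos(x^2 - 2*x + 1)/sin(x^2 - 2*x + 1) + 4/sin(x^2 - 2*x + 1)^2)/sin(x^2 - 2*x + 1)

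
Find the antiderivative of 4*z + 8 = 2*z^2 + 8*z + C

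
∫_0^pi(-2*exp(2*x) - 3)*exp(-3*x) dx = -3 + exp(-3*pi) + 2*exp(-pi)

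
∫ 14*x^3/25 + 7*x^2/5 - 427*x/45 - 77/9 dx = 7*x^4/50 + 7*x^3/15 - 427*x^2/90 - 77*x/9 + C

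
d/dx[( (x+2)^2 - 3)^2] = 4*x^3 + 24*x^2 + 36*x + 8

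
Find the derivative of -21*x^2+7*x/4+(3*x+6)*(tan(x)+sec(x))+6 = 3*x*tan(x)^2 + 3*x*tan(x)*sec(x) - 39*x + 6*tan(x)^2 + 6*tan(x)*sec(x) + 3*tan(x) + 3*sec(x) + 31/4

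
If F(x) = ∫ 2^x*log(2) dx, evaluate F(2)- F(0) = 3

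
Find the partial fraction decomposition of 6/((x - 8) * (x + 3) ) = -6/(11*(x + 3)) + 6/(11*(x - 8))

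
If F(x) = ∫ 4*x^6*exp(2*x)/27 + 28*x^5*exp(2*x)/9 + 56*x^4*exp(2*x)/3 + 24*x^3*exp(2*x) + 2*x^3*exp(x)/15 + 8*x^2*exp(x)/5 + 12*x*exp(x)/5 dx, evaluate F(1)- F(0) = 4*E/3 + 200*exp(2)/27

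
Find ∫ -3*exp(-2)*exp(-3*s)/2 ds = exp(-3*s - 2)/2 + C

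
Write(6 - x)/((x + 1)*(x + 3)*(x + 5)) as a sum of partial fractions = 11/(8*(x + 5)) - 9/(4*(x + 3)) + 7/(8*(x + 1))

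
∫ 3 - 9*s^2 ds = -3*s^3 + 3*s + C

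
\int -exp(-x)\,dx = exp(-x) + C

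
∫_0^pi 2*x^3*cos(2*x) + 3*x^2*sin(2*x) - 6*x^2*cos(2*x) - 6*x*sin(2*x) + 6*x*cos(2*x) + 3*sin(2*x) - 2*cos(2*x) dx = 0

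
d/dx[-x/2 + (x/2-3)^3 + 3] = 3*x^2/8 - 9*x/2 + 13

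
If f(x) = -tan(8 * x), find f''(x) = -128*sin(8*x)/cos(8*x)^3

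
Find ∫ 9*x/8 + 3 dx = 9*x^2/16 + 3*x + C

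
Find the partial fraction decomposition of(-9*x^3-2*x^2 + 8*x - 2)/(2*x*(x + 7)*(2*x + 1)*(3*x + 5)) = 561/(1120*(3*x + 5)) + 43/(182*(2*x + 1)) - 2931/(2912*(x + 7)) - 1/(35*x)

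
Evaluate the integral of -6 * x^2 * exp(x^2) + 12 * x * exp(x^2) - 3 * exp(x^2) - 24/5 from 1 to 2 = -3*E - 24/5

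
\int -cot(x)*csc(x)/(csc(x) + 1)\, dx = log(csc(x) + 1) + C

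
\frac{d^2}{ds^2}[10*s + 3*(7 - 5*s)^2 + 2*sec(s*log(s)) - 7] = 2*(-s*log(s)^2/cos(s*log(s)) + 2*s*log(s)^2/cos(s*log(s))^3 - 2*s*log(s)/cos(s*log(s)) + 4*s*log(s)/cos(s*log(s))^3 + 75*s - s/cos(s*log(s)) + 2*s/cos(s*log(s))^3 + sin(s*log(s))/cos(s*log(s))^2)/s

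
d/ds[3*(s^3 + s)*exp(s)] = 3*s^3*exp(s) + 9*s^2*exp(s) + 3*s*exp(s) + 3*exp(s)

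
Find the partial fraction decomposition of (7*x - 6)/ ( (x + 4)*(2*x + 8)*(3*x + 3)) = 13/(54*(x + 4)) + 17/(9*(x + 4)^2) - 13/(54*(x + 1))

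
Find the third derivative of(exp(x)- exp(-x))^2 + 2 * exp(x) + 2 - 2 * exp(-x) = (8*exp(4*x) + 2*exp(3*x) + 2*exp(x) - 8)*exp(-2*x)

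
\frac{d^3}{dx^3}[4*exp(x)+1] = 4*exp(x)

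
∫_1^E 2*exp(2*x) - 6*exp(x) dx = -(-3 + E)^2 + (-3 + exp(E))^2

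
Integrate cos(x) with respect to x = sin(x) + C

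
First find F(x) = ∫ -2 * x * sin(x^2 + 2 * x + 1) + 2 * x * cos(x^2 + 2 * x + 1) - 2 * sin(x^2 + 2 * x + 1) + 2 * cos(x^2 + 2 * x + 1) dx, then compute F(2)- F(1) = cos(9) + sin(9) - cos(4) - sin(4)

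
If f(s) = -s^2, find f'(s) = -2*s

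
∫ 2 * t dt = t^2 + C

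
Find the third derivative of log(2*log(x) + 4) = (2*log(x)^2 + 11*log(x) + 16)/(x^3*log(x)^3 + 6*x^3*log(x)^2 + 12*x^3*log(x) + 8*x^3)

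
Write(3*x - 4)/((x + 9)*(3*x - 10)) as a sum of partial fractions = 18/(37*(3*x - 10)) + 31/(37*(x + 9))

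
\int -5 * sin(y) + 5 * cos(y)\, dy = 5*sqrt(2)*sin(y + pi/4) + C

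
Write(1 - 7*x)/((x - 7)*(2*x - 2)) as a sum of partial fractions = 1/(2*(x - 1)) - 4/(x - 7)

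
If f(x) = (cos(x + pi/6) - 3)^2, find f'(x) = 6*sin(x + pi/6) - sin(2*x + pi/3)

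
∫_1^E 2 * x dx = -1 + exp(2)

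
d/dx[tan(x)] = cos(x)^(-2)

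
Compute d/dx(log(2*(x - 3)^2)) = 2/(x - 3)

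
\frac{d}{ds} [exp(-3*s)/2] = -3*exp(-3*s)/2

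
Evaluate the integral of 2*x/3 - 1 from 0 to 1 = -2/3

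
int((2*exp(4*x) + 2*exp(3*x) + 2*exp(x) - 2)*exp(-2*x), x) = ((exp(x) + 1)*exp(x) - 1)^2*exp(-2*x) + C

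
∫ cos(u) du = sin(u) + C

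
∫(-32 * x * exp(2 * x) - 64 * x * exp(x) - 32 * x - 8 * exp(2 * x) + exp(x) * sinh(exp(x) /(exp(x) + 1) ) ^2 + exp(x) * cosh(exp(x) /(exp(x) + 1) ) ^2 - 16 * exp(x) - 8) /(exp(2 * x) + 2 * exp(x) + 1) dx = -16*x^2 - 8*x + sinh(2*exp(x)/(exp(x) + 1))/2 + C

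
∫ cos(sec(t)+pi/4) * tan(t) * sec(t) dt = sin(sec(t) + pi/4) + C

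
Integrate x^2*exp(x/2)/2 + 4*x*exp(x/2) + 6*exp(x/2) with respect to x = (x + 2)^2*exp(x/2) + C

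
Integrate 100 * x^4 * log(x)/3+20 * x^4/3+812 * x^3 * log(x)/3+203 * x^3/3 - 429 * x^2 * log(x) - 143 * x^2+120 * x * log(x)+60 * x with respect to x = x^2*(x + 12)*(4*x - 5)*(5*x - 3)*log(x)/3 + C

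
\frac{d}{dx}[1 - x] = -1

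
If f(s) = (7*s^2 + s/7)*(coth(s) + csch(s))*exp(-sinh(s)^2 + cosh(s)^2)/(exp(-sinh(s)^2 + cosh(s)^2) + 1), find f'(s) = -(49*s^2*cosh(s) + 49*s^2 - 98*s*sinh(s) - 49*s*sinh(2*s) + s*cosh(s) + s - sinh(s) - sinh(2*s)/2)/(7*(exp(-1) + 1)*sinh(s)^2)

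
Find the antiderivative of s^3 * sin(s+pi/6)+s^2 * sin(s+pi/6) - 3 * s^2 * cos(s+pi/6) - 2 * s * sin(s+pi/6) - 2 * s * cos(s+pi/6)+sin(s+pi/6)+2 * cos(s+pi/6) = (-s^3 - s^2 + 2*s - 1)*cos(s + pi/6) + C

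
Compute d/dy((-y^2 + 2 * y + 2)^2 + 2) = 4*y^3 - 12*y^2 + 8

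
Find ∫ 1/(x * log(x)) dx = log(log(x)) + C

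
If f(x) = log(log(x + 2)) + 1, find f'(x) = 1/(x*log(x + 2) + 2*log(x + 2))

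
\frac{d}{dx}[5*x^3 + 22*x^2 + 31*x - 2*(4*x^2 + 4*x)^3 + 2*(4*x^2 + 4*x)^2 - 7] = -768*x^5 - 1920*x^4 - 1408*x^3 - 177*x^2 + 108*x + 31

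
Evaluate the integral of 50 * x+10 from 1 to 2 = 85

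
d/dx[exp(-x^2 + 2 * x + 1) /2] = -x*exp(-x^2 + 2*x + 1) + exp(-x^2 + 2*x + 1)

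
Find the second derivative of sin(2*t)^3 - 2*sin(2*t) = 5*sin(2*t) + 9*sin(6*t)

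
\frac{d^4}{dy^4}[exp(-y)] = exp(-y)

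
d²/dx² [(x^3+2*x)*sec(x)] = (-x^3 + 2*x^3/cos(x)^2 + 6*x^2*sin(x)/cos(x) + 4*x + 4*x/cos(x)^2 + 4*sin(x)/cos(x))/cos(x)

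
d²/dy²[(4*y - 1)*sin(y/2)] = -y*sin(y/2) + sin(y/2)/4 + 4*cos(y/2)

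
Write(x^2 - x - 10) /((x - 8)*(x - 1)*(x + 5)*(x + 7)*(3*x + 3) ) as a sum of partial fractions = 23/(2160*(x + 7)) - 5/(468*(x + 5)) - 1/(162*(x + 1)) + 5/(1008*(x - 1)) + 46/(36855*(x - 8))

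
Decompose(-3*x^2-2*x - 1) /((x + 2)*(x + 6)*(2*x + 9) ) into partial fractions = 211/(15*(2*x + 9)) - 97/(12*(x + 6)) - 9/(20*(x + 2))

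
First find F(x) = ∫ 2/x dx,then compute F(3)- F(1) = 2*log(3)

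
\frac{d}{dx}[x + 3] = 1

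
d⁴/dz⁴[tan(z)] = 24*tan(z)^5 + 40*tan(z)^3 + 16*tan(z)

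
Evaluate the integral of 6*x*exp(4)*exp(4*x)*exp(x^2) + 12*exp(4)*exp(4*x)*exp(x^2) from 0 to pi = -3*exp(4) + 3*exp((2 + pi)^2)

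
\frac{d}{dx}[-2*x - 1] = -2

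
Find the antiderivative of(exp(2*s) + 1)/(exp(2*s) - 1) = log(sinh(s)) + C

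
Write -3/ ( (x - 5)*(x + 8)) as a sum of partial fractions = 3/(13*(x + 8)) - 3/(13*(x - 5))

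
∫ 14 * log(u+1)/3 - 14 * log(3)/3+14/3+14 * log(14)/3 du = 14*(u + 1)*log(14*u/3 + 14/3)/3 + C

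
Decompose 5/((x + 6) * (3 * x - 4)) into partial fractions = 15/(22*(3*x - 4)) - 5/(22*(x + 6))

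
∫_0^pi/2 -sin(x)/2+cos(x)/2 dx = 0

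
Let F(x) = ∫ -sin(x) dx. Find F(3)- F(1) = cos(3) - cos(1)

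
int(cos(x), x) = sin(x) + C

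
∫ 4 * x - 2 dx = 2*x^2 - 2*x + C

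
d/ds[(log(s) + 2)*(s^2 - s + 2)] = (2*s^2*log(s) + 5*s^2 - s*log(s) - 3*s + 2)/s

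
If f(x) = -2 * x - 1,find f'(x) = -2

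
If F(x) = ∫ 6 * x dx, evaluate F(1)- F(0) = 3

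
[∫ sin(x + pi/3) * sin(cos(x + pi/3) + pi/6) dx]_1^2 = -cos(cos(1 + pi/3) + pi/6) + cos(cos(pi/3 + 2) + pi/6)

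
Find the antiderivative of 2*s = s^2 + C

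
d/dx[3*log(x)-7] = 3/x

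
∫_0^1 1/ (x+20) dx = -log(5) + log(21/4)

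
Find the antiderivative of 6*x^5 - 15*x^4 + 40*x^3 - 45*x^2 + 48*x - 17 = x^6 - 3*x^5 + 10*x^4 - 15*x^3 + 24*x^2 - 17*x + C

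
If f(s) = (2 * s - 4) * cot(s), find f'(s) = -2*s/sin(s)^2 + 2/tan(s) + 4/sin(s)^2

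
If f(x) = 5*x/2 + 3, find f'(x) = 5/2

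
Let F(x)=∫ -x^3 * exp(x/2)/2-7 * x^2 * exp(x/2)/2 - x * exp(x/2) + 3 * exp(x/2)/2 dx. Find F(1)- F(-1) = -exp(1/2) + 3*exp(-1/2)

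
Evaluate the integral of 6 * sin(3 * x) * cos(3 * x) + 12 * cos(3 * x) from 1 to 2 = -(sin(3) + 2)^2 + (sin(6) + 2)^2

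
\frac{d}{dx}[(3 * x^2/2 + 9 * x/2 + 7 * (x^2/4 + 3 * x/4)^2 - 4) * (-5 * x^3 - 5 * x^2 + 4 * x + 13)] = -245*x^6/16 - 735*x^5/8 - 3085*x^4/16 - 134*x^3 + 1281*x^2/8 + 1739*x/8 + 85/2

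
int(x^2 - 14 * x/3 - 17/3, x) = x^3/3 - 7*x^2/3 - 17*x/3 + C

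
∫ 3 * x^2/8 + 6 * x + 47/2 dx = x^3/8 + 3*x^2 + 47*x/2 + C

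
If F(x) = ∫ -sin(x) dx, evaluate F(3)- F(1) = cos(3) - cos(1)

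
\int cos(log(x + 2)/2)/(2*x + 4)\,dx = sin(log(x + 2)/2) + C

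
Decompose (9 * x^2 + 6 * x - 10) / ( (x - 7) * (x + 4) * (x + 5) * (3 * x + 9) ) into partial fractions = -185/(72*(x + 5)) + 10/(3*(x + 4)) - 53/(60*(x + 3)) + 43/(360*(x - 7))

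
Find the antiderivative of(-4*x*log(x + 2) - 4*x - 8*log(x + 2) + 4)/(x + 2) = 4*(1 - x)*log(x + 2) + C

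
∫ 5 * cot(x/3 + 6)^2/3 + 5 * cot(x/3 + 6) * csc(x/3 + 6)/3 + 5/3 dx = -5*cot(x/3 + 6) - 5*csc(x/3 + 6) + C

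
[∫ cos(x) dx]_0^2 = sin(2)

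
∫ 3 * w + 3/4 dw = 3*w^2/2 + 3*w/4 + C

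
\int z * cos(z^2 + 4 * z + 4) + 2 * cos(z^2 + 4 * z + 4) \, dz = sin((z + 2)^2)/2 + C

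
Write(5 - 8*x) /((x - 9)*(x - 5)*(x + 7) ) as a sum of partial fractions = 61/(192*(x + 7)) + 35/(48*(x - 5)) - 67/(64*(x - 9))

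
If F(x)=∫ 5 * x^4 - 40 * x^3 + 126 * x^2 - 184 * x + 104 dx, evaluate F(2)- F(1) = 3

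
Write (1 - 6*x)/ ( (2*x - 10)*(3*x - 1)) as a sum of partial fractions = 3/(28*(3*x - 1)) - 29/(28*(x - 5))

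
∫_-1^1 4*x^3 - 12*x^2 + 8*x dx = -8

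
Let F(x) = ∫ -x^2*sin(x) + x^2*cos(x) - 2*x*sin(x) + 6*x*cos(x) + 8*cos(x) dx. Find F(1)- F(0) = -4 + 9*cos(1) + 9*sin(1)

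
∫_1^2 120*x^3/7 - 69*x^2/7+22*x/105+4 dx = 228/5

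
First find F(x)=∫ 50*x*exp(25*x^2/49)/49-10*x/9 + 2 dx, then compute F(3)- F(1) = -exp(25/49) - 4/9 + exp(225/49)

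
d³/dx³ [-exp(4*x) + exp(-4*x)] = (-64*exp(8*x) - 64)*exp(-4*x)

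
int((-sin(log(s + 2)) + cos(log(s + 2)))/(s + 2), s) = sqrt(2)*sin(log(s + 2) + pi/4) + C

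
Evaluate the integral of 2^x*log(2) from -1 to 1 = 3/2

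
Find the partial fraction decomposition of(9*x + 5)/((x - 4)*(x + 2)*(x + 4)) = -31/(16*(x + 4)) + 13/(12*(x + 2)) + 41/(48*(x - 4))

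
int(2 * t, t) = t^2 + C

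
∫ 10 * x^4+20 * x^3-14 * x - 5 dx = 2*x^5 + 5*x^4 - 7*x^2 - 5*x + C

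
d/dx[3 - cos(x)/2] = sin(x)/2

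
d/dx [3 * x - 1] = 3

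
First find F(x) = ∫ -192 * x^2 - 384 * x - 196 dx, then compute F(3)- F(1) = -3592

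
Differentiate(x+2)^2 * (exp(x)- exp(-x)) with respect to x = (x^2*exp(2*x) + x^2 + 6*x*exp(2*x) + 2*x + 8*exp(2*x))*exp(-x)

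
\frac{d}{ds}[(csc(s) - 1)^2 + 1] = 2*(1 - 1/sin(s))*cos(s)/sin(s)^2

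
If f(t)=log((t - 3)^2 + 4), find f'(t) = (2*t - 6)/(t^2 - 6*t + 13)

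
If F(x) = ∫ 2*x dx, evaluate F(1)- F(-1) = 0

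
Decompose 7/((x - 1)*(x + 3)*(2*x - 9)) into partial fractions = 4/(15*(2*x - 9)) + 7/(60*(x + 3)) - 1/(4*(x - 1))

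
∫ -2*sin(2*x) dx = cos(2*x) + C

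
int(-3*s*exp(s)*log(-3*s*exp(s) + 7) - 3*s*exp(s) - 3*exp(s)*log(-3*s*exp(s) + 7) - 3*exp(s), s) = (-3*s*exp(s) + 7)*log(-3*s*exp(s) + 7) + C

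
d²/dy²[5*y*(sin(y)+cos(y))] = 5*sqrt(2)*(-y*sin(y + pi/4) + 2*cos(y + pi/4))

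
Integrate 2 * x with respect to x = x^2 + C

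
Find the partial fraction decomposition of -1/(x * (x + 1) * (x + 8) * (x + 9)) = 1/(72*(x + 9)) - 1/(56*(x + 8)) + 1/(56*(x + 1)) - 1/(72*x)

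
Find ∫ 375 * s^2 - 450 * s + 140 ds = 125*s^3 - 225*s^2 + 140*s + C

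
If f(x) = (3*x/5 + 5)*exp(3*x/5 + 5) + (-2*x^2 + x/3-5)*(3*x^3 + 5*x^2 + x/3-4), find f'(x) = -30*x^4 - 36*x^3 - 42*x^2 + 9*x*exp(3*x/5 + 5)/25 - 304*x/9 + 18*exp(3*x/5 + 5)/5 - 3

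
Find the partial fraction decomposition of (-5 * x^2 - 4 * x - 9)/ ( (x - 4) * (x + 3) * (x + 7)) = -113/(22*(x + 7)) + 3/(2*(x + 3)) - 15/(11*(x - 4))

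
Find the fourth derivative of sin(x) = sin(x)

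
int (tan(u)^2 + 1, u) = tan(u) + C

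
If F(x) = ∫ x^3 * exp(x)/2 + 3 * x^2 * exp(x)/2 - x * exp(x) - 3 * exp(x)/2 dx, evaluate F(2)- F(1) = E + 3*exp(2)/2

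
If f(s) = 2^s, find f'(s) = 2^s*log(2)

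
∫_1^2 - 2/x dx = -2*log(2)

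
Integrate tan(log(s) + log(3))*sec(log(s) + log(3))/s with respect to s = sec(log(3*s)) + C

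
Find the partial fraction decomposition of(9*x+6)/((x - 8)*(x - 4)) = -21/(2*(x - 4)) + 39/(2*(x - 8))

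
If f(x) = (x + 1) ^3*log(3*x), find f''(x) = (6*x^3*log(x) + 5*x^3 + 6*x^3*log(3) + 6*x^2*log(x) + 6*x^2*log(3) + 9*x^2 + 3*x - 1)/x^2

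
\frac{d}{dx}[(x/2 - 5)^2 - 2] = x/2 - 5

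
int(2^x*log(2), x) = 2^x + C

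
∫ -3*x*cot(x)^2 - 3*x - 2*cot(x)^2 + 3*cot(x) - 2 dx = (3*x + 2)*cot(x) + C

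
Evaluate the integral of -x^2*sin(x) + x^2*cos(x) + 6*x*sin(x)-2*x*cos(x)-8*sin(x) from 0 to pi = -4 - (-2 + pi)^2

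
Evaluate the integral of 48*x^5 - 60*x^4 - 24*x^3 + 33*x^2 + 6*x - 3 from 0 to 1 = 1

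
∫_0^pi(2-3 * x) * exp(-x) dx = -1 + (1 + 3*pi)*exp(-pi)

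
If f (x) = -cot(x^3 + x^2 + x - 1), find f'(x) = (3*x^2 + 2*x + 1)/sin(x^3 + x^2 + x - 1)^2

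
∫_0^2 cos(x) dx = sin(2)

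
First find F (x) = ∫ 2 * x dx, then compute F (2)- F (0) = 4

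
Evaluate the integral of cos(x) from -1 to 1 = 2*sin(1)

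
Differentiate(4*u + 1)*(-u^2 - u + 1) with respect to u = -12*u^2 - 10*u + 3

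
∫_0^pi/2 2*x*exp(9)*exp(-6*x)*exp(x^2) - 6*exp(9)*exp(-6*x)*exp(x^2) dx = -exp(9) + exp((-3 + pi/2)^2)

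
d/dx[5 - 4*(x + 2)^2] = -8*x - 16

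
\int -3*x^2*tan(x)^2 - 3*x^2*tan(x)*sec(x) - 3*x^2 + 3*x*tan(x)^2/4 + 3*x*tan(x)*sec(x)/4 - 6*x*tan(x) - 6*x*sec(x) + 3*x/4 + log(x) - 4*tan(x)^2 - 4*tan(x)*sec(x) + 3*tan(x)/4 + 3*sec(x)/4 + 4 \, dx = x*log(x) + 7*x + (tan(x) + sec(x))*(-3*x^2 + 3*x/4 - 4) + C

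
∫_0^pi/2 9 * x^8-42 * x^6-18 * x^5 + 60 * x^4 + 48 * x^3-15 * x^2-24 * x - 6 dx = (-pi - 1 + pi^3/8)^3 + 1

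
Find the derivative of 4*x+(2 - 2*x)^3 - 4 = -24*x^2 + 48*x - 20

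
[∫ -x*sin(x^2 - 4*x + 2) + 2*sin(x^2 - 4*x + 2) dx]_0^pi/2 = cos(2 + pi^2/4)/2 - cos(2)/2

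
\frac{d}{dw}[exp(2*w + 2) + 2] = 2*exp(2*w + 2)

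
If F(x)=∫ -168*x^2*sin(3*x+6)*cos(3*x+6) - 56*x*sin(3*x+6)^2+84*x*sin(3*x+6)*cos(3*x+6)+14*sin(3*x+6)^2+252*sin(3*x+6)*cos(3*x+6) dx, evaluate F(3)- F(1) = -98 + 14*cos(18) + 84*cos(30)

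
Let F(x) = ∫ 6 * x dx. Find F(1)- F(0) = 3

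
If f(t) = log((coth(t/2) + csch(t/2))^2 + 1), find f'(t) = -(sinh(t/2) + 2/tanh(t/2) + 2/sinh(t/2))/(2*cosh(t/2) + cosh(t) + 1)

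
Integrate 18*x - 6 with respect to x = 9*x^2 - 6*x + C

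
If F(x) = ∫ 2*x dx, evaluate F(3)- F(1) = 8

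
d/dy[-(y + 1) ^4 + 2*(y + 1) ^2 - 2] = -4*y^3 - 12*y^2 - 8*y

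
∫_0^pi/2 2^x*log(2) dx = -1 + 2^(pi/2)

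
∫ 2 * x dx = x^2 + C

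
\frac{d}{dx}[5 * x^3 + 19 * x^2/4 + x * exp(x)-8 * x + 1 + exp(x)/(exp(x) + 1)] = (30*x^2*exp(2*x) + 60*x^2*exp(x) + 30*x^2 + 2*x*exp(3*x) + 23*x*exp(2*x) + 40*x*exp(x) + 19*x + 2*exp(3*x) - 12*exp(2*x) - 28*exp(x) - 16)/(2*exp(2*x) + 4*exp(x) + 2)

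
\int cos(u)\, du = sin(u) + C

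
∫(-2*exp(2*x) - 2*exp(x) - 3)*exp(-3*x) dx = (2*exp(2*x) + exp(x) + 1)*exp(-3*x) + C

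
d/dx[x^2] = 2*x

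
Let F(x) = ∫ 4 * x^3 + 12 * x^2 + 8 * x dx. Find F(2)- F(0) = 64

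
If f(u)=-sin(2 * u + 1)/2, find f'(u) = -cos(2*u + 1)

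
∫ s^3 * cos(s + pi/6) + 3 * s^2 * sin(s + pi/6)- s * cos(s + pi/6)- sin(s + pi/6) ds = s*(s^2 - 1)*sin(s + pi/6) + C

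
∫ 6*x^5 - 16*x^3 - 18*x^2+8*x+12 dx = x^6 - 4*x^4 - 6*x^3 + 4*x^2 + 12*x + C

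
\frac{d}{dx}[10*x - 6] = 10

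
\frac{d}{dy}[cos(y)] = -sin(y)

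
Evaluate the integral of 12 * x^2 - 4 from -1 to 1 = 0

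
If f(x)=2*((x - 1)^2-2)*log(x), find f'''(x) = (4*x^2 + 4*x - 4)/x^3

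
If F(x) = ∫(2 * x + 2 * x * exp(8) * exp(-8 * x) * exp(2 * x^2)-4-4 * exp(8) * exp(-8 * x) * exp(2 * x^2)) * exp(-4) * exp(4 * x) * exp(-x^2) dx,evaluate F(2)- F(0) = -exp(4) + exp(-4)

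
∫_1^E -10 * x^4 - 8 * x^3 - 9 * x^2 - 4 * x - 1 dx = (-exp(3) - E)*(1 + 2*E + 2*exp(2)) + 10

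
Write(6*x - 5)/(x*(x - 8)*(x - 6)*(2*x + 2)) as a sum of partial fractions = 11/(126*(x + 1)) - 31/(168*(x - 6)) + 43/(288*(x - 8)) - 5/(96*x)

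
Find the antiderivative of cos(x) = sin(x) + C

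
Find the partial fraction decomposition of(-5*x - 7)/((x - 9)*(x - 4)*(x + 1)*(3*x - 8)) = -549/(836*(3*x - 8)) + 1/(275*(x + 1)) + 27/(100*(x - 4)) - 26/(475*(x - 9))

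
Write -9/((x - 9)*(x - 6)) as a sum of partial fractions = 3/(x - 6) - 3/(x - 9)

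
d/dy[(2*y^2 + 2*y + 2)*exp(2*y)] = 4*y^2*exp(2*y) + 8*y*exp(2*y) + 6*exp(2*y)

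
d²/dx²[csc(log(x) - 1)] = (-1 + cos(log(x) - 1)/sin(log(x) - 1) + 2/sin(log(x) - 1)^2)/(x^2*sin(log(x) - 1))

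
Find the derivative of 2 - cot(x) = sin(x)^(-2)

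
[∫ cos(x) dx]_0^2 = sin(2)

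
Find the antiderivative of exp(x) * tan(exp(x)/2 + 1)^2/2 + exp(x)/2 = tan(exp(x)/2 + 1) + C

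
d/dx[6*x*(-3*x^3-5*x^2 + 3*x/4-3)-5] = -72*x^3 - 90*x^2 + 9*x - 18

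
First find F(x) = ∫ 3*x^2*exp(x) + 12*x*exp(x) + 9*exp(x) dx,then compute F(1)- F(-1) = 12*E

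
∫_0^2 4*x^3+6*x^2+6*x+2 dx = 48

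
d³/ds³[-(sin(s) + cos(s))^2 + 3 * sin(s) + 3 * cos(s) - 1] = 8*cos(2*s) - 3*sqrt(2)*cos(s + pi/4)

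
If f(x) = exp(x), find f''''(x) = exp(x)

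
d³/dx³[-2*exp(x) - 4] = -2*exp(x)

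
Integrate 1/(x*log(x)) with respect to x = log(6*log(x)) + C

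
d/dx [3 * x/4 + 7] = 3/4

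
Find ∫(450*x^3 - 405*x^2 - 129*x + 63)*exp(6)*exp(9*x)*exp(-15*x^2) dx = -3*(x - 1)*(5*x + 2)*exp(-3*(x - 1)*(5*x + 2)) + C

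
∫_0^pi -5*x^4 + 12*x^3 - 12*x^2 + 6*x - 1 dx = (-1 + pi)^2*(-pi^3 - pi + pi^2)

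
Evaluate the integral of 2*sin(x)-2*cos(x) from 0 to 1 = -2*sin(1) - 2*cos(1) + 2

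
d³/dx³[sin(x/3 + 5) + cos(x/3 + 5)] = -sqrt(2)*cos(x/3 + pi/4 + 5)/27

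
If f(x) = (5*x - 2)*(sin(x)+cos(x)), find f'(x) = -5*x*sin(x) + 5*x*cos(x) + 7*sin(x) + 3*cos(x)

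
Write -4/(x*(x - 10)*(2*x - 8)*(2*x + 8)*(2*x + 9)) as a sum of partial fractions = -16/(4437*(2*x + 9)) + 1/(448*(x + 4)) + 1/(3264*(x - 4)) - 1/(24360*(x - 10)) - 1/(1440*x)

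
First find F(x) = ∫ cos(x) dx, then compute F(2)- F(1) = -sin(1) + sin(2)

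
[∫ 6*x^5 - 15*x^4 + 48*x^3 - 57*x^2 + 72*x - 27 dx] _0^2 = 98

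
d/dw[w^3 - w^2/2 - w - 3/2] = 3*w^2 - w - 1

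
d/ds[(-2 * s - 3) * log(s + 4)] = (-2*s*log(s + 4) - 2*s - 8*log(s + 4) - 3)/(s + 4)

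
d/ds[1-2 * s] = -2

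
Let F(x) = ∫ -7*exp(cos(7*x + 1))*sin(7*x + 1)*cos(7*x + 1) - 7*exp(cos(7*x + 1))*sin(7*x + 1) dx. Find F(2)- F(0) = -exp(cos(1))*cos(1) + exp(cos(15))*cos(15)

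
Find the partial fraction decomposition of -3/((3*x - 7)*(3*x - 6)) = -3/(3*x - 7) + 1/(x - 2)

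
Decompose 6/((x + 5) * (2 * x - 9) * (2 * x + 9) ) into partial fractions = -2/(3*(2*x + 9)) + 2/(57*(2*x - 9)) + 6/(19*(x + 5))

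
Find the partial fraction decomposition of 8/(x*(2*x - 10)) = 4/(5*(x - 5)) - 4/(5*x)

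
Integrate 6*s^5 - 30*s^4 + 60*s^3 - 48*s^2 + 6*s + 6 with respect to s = s^6 - 6*s^5 + 15*s^4 - 16*s^3 + 3*s^2 + 6*s + C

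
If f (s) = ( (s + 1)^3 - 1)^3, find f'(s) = 9*s^8 + 72*s^7 + 252*s^6 + 486*s^5 + 540*s^4 + 324*s^3 + 81*s^2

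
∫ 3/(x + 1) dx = log(3*(x + 1)^3) + C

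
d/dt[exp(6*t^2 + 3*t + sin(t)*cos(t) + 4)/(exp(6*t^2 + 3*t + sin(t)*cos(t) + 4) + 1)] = (12*t + cos(2*t) + 3)*exp(4)*exp(3*t)*exp(6*t^2)*exp(sin(2*t)/2)/(exp(4)*exp(3*t)*exp(6*t^2)*exp(sin(2*t)/2) + 1)^2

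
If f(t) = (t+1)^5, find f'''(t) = 60*t^2 + 120*t + 60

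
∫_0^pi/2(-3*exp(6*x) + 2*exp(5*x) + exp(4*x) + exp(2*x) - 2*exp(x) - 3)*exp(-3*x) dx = -(-exp(-pi/2) + exp(pi/2))^3 - 2*exp(pi/2) + 2*exp(-pi/2) + (-exp(-pi/2) + exp(pi/2))^2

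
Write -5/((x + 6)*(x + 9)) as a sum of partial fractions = 5/(3*(x + 9)) - 5/(3*(x + 6))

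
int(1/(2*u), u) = log(-u)/2 + C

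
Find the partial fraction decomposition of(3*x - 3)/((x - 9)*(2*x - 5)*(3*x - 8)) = -45/(19*(3*x - 8)) + 18/(13*(2*x - 5)) + 24/(247*(x - 9))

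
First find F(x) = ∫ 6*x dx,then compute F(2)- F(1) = 9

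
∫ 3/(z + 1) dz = 3*log(z + 1) + C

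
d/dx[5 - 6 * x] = -6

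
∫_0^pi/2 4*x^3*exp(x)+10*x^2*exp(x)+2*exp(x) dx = 2 + 2*(-pi^2/4 - 1 + pi + pi^3/4)*exp(pi/2)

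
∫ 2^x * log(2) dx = 2^x + C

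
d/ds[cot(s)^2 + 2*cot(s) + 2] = -2*(1 + cos(s)/sin(s))/sin(s)^2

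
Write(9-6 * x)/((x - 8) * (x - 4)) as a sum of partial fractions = 15/(4*(x - 4)) - 39/(4*(x - 8))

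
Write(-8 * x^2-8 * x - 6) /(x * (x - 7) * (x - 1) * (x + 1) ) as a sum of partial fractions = 3/(8*(x + 1)) + 11/(6*(x - 1)) - 227/(168*(x - 7)) - 6/(7*x)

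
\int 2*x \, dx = x^2 + C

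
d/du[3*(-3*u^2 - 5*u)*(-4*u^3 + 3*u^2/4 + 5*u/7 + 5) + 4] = 180*u^4 + 213*u^3 - 1485*u^2/28 - 780*u/7 - 75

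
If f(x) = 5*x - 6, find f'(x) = 5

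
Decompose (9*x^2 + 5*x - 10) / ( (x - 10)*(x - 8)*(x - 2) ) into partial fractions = 3/(4*(x - 2)) - 101/(2*(x - 8)) + 235/(4*(x - 10))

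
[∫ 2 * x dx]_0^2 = 4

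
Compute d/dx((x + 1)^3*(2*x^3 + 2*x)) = 12*x^5 + 30*x^4 + 32*x^3 + 24*x^2 + 12*x + 2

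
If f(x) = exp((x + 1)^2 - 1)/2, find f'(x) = x*exp(x^2 + 2*x) + exp(x^2 + 2*x)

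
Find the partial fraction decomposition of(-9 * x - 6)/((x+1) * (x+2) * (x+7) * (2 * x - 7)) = -100/(693*(2*x - 7)) - 19/(210*(x + 7)) + 12/(55*(x + 2)) - 1/(18*(x + 1))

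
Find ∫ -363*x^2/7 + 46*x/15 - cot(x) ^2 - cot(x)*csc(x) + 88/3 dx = -121*x^3/7 + 23*x^2/15 + 91*x/3 + cot(x) + csc(x) + C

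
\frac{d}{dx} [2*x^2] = 4*x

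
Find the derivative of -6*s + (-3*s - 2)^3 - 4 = -81*s^2 - 108*s - 42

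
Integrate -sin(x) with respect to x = cos(x) + C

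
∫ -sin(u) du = cos(u) + C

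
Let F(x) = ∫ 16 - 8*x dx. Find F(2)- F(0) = 16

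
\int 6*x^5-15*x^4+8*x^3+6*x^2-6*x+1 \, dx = x^6 - 3*x^5 + 2*x^4 + 2*x^3 - 3*x^2 + x + C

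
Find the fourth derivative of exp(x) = exp(x)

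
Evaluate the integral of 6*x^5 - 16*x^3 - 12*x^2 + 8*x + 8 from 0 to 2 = 0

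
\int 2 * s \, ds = s^2 + C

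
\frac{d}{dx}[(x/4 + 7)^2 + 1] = x/8 + 7/2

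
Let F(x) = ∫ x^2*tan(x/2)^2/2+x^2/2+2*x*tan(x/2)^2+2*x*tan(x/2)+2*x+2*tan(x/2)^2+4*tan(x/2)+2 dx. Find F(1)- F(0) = 9*tan(1/2)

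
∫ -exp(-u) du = exp(-u) + C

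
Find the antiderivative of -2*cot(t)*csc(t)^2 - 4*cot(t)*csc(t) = (csc(t) + 2)^2 + C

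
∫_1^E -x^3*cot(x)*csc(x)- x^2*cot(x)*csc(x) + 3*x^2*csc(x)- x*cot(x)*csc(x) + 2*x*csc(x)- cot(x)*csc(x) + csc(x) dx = -4*csc(1) + (1 + E + exp(2) + exp(3))*csc(E)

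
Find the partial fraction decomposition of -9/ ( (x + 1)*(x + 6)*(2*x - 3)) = -12/(25*(2*x - 3)) - 3/(25*(x + 6)) + 9/(25*(x + 1))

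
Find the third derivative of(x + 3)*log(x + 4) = (-x - 6)/(x^3 + 12*x^2 + 48*x + 64)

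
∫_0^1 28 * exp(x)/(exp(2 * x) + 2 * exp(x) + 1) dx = -14 + 28*E/(1 + E)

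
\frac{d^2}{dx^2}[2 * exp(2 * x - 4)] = 8*exp(2*x - 4)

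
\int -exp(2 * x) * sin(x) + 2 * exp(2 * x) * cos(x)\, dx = exp(2*x)*cos(x) + C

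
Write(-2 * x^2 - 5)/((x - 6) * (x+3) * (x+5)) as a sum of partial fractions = -5/(2*(x + 5)) + 23/(18*(x + 3)) - 7/(9*(x - 6))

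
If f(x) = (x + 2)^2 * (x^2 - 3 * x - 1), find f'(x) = 4*x^3 + 3*x^2 - 18*x - 16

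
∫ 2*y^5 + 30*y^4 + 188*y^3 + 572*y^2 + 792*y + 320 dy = y^6/3 + 6*y^5 + 47*y^4 + 572*y^3/3 + 396*y^2 + 320*y + C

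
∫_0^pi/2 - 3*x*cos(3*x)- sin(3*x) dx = pi/2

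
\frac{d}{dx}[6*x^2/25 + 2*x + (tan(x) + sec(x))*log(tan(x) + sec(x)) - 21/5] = 12*x/25 + log(tan(x) + 1/cos(x))*sin(x)/cos(x)^2 + log(tan(x) + 1/cos(x))/cos(x)^2 + sin(x)/cos(x)^2 + 2 + cos(x)^(-2)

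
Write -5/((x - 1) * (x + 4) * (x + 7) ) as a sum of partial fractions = -5/(24*(x + 7)) + 1/(3*(x + 4)) - 1/(8*(x - 1))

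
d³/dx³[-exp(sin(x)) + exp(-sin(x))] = (exp(2*sin(x))*sin(x) + 3*exp(2*sin(x)) + sin(x) - 3)*exp(-sin(x))*sin(x)*cos(x)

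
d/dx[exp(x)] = exp(x)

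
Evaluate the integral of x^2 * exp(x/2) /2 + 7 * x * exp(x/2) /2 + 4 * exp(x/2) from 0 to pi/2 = -2 + (2 + pi^2/4 + 3*pi/2)*exp(pi/4)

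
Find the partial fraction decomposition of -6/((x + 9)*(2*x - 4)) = 3/(11*(x + 9)) - 3/(11*(x - 2))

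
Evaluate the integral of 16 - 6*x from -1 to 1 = 32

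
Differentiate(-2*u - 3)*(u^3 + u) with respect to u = -8*u^3 - 9*u^2 - 4*u - 3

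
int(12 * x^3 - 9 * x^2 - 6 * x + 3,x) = 3*x^4 - 3*x^3 - 3*x^2 + 3*x + C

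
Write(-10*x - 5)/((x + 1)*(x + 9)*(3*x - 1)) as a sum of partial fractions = -75/(112*(3*x - 1)) + 85/(224*(x + 9)) - 5/(32*(x + 1))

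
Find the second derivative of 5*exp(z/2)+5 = 5*exp(z/2)/4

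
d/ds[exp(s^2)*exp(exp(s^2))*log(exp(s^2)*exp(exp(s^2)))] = 2*s*(s^2 + exp(s^2))*exp(s^2 + exp(s^2)) + 2*s*(s^2 + exp(s^2))*exp(2*s^2 + exp(s^2)) + 2*s*exp(s^2 + exp(s^2)) + 2*s*exp(2*s^2 + exp(s^2))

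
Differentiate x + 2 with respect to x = 1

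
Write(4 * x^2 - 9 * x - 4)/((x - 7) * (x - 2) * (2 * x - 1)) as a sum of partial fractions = -10/(13*(2*x - 1)) + 2/(5*(x - 2)) + 129/(65*(x - 7))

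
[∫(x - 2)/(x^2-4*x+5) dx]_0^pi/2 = -log(5)/2 + log((-2 + pi/2)^2 + 1)/2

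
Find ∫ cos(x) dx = sin(x) + C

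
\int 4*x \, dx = 2*x^2 + C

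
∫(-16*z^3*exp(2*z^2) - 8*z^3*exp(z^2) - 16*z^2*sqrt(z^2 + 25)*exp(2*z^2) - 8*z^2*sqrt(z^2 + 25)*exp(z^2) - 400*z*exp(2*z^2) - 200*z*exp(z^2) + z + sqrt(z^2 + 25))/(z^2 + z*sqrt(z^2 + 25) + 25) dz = -4*exp(2*z^2) - 4*exp(z^2) + log(z/5 + sqrt(z^2 + 25)/5) + C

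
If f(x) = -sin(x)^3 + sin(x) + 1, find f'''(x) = (20 - 27*cos(x)^2)*cos(x)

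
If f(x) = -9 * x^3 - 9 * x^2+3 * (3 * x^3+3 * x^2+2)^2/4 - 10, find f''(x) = 405*x^4/2 + 270*x^3 + 81*x^2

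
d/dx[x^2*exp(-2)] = 2*x*exp(-2)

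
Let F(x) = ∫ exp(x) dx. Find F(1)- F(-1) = E - exp(-1)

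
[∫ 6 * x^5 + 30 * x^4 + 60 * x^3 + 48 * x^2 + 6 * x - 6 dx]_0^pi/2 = -1 + (-2 + (1 + pi/2)^3)^2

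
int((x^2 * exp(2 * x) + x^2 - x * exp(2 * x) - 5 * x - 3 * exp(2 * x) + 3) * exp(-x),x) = 2*x*(x - 3)*sinh(x) + C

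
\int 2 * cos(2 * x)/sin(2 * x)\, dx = log(3*sin(2*x)) + C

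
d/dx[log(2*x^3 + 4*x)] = (3*x^2 + 2)/(x^3 + 2*x)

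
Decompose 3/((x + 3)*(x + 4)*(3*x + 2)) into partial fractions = 27/(70*(3*x + 2)) + 3/(10*(x + 4)) - 3/(7*(x + 3))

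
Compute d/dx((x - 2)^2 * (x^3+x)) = 5*x^4 - 16*x^3 + 15*x^2 - 8*x + 4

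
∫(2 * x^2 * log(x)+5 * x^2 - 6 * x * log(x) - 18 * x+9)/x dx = (x - 3)^2*(log(x) + 2) + C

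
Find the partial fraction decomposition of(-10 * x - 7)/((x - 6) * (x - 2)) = 27/(4*(x - 2)) - 67/(4*(x - 6))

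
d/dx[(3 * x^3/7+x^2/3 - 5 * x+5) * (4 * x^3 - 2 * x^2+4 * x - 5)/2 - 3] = 36*x^5/7 + 25*x^4/21 - 796*x^3/21 + 613*x^2/14 - 95*x/3 + 45/2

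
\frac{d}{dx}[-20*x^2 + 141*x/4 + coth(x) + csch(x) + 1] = -40*x + 141/4 - cosh(x)/sinh(x)^2 - 1/sinh(x)^2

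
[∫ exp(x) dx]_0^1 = -1 + E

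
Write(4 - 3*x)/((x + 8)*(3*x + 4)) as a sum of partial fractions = 6/(5*(3*x + 4)) - 7/(5*(x + 8))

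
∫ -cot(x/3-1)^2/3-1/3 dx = cot(x/3 - 1) + C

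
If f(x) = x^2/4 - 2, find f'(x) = x/2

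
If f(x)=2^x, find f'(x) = 2^x*log(2)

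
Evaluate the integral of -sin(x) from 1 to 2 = -cos(1) + cos(2)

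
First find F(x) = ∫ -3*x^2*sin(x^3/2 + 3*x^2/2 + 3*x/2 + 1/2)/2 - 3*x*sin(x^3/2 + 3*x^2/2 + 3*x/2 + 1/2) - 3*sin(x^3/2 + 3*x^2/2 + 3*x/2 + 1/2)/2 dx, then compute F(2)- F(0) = -cos(1/2) + cos(27/2)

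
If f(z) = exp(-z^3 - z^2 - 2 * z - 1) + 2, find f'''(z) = (-27*z^6 - 54*z^5 - 90*z^4 - 26*z^3 - 6*z^2 + 24*z - 2)*exp(-z^3 - z^2 - 2*z - 1)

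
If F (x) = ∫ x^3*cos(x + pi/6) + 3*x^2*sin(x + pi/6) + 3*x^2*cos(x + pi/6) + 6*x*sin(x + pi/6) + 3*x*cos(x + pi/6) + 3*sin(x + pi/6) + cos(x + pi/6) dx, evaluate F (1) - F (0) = -1/2 + 8*sin(pi/6 + 1)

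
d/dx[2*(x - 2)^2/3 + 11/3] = 4*x/3 - 8/3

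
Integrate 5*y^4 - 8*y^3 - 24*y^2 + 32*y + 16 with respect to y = y^5 - 2*y^4 - 8*y^3 + 16*y^2 + 16*y + C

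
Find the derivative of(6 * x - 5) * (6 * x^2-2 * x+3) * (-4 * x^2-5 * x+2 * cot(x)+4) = -720*x^4 - 72*x^3*cot(x)^2 - 120*x^3 + 84*x^2*cot(x)^2 + 216*x^2*cot(x) + 810*x^2 - 56*x*cot(x)^2 - 168*x*cot(x) - 552*x + 30*cot(x)^2 + 56*cot(x) + 217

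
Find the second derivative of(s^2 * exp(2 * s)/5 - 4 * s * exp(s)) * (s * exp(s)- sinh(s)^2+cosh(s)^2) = -(-9*s^3*exp(2*s)/5 - 18*s^2*exp(2*s)/5 + 76*s^2*exp(s)/5 - 6*s*exp(2*s)/5 + 152*s*exp(s)/5 + 4*s + 38*exp(s)/5 + 8)*exp(s)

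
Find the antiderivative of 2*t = t^2 + C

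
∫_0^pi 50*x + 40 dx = -16 + (4 + 5*pi)^2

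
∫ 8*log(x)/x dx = 4*log(x)^2 + C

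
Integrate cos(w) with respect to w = sin(w) + C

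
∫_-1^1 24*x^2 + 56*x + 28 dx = 72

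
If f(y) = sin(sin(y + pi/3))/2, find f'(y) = cos(y + pi/3)*cos(sin(y + pi/3))/2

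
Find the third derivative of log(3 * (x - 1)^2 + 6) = (4*x^3 - 12*x^2 - 12*x + 20)/(x^6 - 6*x^5 + 21*x^4 - 44*x^3 + 63*x^2 - 54*x + 27)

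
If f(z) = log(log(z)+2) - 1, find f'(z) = 1/(z*log(z) + 2*z)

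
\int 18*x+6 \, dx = 9*x^2 + 6*x + C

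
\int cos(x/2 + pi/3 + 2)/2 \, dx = sin(x/2 + pi/3 + 2) + C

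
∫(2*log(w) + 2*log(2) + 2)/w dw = (log(2*w) + 2)*log(2*w) + C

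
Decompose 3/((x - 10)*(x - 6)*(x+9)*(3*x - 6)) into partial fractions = -1/(3135*(x + 9)) + 1/(352*(x - 2)) - 1/(240*(x - 6)) + 1/(608*(x - 10))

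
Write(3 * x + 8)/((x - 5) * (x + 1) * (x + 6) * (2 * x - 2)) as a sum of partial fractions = 1/(77*(x + 6)) + 1/(24*(x + 1)) - 11/(112*(x - 1)) + 23/(528*(x - 5))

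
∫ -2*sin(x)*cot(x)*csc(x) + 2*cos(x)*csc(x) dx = 0 + C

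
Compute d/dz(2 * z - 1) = 2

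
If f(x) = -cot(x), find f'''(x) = 6*cot(x)^4 + 8*cot(x)^2 + 2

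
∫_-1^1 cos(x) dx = 2*sin(1)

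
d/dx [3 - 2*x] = -2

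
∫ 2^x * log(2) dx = 2^x + C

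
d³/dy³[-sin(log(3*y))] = -(3*sin(log(y) + log(3)) + cos(log(y) + log(3)))/y^3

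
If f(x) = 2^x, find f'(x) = 2^x*log(2)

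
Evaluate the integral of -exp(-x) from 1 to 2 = -exp(-1) + exp(-2)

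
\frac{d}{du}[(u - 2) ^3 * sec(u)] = (u - 2)^2*(u*sin(u)/cos(u) - 2*sin(u)/cos(u) + 3)/cos(u)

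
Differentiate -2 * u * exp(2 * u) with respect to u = -4*u*exp(2*u) - 2*exp(2*u)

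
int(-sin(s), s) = cos(s) + C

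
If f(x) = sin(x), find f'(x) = cos(x)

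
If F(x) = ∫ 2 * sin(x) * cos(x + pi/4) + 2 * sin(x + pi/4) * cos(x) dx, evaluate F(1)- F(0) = 2*sin(1)*sin(pi/4 + 1)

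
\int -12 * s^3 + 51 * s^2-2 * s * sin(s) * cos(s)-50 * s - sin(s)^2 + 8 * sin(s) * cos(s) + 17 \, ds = (4 - s)*(3*s^3 - 5*s^2 + 5*s + sin(s)^2 + 3) + C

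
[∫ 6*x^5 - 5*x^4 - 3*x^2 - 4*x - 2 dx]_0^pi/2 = (-pi^3/8 - pi/2 - 1)*(-pi^3/8 + 1 + pi/2 + pi^2/4) + 1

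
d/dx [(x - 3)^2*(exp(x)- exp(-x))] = (x^2*exp(2*x) + x^2 - 4*x*exp(2*x) - 8*x + 3*exp(2*x) + 15)*exp(-x)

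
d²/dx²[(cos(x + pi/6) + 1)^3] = 6*sin(x + pi/6)^2*cos(x + pi/6) + 6*sin(x + pi/6)^2 - 3*cos(x + pi/6)^3 - 6*cos(x + pi/6)^2 - 3*cos(x + pi/6)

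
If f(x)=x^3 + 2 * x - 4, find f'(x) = 3*x^2 + 2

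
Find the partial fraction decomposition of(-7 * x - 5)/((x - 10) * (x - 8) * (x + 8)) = 17/(96*(x + 8)) + 61/(32*(x - 8)) - 25/(12*(x - 10))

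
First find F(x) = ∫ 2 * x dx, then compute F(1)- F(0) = 1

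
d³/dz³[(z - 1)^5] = 60*z^2 - 120*z + 60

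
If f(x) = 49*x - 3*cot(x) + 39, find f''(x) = -6*cos(x)/sin(x)^3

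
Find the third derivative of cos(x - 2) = sin(x - 2)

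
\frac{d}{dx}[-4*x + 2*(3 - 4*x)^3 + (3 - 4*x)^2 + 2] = -384*x^2 + 608*x - 244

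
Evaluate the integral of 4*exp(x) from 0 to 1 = -4 + 4*E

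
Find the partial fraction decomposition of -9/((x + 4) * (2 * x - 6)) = 9/(14*(x + 4)) - 9/(14*(x - 3))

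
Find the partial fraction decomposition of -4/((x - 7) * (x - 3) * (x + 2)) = -4/(45*(x + 2)) + 1/(5*(x - 3)) - 1/(9*(x - 7))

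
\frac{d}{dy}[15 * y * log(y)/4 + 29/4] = 15*log(y)/4 + 15/4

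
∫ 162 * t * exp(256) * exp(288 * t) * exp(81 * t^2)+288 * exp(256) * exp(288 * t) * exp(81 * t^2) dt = exp((9*t + 16)^2) + C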